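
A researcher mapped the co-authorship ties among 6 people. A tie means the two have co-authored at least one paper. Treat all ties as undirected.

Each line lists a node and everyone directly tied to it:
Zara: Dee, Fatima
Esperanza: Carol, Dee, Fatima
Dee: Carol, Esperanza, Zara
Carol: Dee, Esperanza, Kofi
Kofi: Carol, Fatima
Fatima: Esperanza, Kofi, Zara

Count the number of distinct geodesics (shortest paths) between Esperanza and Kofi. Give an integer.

The shortest distance is 2. The length-2 paths are: Esperanza–Carol–Kofi; Esperanza–Fatima–Kofi.
That gives 2 distinct shortest paths.

2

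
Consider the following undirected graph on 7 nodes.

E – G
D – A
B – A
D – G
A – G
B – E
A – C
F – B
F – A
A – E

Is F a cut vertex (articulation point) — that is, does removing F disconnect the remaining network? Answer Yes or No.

No

Even without F, every remaining node can still reach every other (the residual graph is connected), so F is not a cut vertex.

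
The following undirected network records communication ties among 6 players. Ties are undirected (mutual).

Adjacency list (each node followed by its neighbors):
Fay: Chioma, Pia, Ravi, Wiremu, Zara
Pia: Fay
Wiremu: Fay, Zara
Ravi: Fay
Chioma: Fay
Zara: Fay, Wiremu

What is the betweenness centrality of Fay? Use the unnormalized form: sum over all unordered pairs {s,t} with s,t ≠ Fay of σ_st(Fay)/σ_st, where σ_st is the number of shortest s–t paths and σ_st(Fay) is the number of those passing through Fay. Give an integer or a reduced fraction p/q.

Pairs whose geodesics pass through Fay — Ravi–Wiremu: 1; Ravi–Zara: 1; Ravi–Pia: 1; Ravi–Chioma: 1; Wiremu–Pia: 1; Wiremu–Chioma: 1; Zara–Pia: 1; Zara–Chioma: 1; Pia–Chioma: 1.
All other pairs contribute 0.
Summing the contributions gives betweenness(Fay) = 9.

9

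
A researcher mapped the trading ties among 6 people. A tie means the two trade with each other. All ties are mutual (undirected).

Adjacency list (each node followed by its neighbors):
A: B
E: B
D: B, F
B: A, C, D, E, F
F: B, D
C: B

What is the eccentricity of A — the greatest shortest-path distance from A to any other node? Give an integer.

2

Distances from A: B:1, C:2, D:2, E:2, F:2.
The largest is 2 (to E, D, C, and F), so the eccentricity of A is 2.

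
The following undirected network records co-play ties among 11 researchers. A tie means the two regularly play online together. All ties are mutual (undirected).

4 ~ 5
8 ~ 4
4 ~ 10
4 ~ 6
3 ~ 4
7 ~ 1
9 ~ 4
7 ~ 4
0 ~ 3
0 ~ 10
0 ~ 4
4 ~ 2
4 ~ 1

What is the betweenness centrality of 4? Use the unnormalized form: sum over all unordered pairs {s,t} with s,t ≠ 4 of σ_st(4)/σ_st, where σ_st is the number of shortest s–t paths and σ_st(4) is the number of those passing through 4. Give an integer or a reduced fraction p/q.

83/2

Pairs whose geodesics pass through 4 — 0–9: 1; 0–5: 1; 0–1: 1; 0–7: 1; 0–8: 1; 0–2: 1; 0–6: 1; 9–5: 1; 9–1: 1; 9–7: 1; 9–8: 1; 9–2: 1; 9–10: 1; 9–6: 1 … (+28 more pairs).
All other pairs contribute 0.
Summing the contributions gives betweenness(4) = 83/2.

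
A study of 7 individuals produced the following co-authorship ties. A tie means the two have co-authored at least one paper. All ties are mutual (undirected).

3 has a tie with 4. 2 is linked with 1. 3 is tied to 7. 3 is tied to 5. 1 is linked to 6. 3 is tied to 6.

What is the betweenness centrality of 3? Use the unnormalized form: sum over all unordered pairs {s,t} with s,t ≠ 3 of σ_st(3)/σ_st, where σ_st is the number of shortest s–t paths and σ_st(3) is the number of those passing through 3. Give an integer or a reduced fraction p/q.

12

Pairs whose geodesics pass through 3 — 1–4: 1; 1–7: 1; 1–5: 1; 4–7: 1; 4–5: 1; 4–6: 1; 4–2: 1; 7–5: 1; 7–6: 1; 7–2: 1; 5–6: 1; 5–2: 1.
All other pairs contribute 0.
Summing the contributions gives betweenness(3) = 12.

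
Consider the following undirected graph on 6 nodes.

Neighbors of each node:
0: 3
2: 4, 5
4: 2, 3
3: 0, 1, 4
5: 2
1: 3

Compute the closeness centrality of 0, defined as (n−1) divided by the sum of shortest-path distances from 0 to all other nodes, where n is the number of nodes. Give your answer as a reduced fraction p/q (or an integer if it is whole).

5/12

Distances from 0: 1:2, 2:3, 3:1, 4:2, 5:4. Sum = 12.
n = 6, so closeness = 5/12.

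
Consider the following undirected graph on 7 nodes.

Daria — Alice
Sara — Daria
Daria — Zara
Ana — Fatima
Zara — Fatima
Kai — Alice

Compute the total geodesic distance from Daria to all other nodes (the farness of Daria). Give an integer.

10

Distances from Daria: Alice:1, Ana:3, Fatima:2, Kai:2, Sara:1, Zara:1.
Sum = 1 + 3 + 2 + 2 + 1 + 1 = 10.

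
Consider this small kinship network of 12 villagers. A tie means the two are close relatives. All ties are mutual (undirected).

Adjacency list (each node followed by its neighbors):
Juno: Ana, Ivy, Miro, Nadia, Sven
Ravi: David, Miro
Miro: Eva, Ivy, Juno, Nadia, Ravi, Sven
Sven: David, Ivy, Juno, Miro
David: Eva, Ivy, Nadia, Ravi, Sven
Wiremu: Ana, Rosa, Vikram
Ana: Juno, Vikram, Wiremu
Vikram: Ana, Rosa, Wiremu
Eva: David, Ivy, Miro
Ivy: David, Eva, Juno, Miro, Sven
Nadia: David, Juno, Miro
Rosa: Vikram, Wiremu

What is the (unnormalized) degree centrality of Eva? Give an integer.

3

Eva is directly tied to David, Ivy, and Miro. That is 3 neighbors, so the degree of Eva is 3.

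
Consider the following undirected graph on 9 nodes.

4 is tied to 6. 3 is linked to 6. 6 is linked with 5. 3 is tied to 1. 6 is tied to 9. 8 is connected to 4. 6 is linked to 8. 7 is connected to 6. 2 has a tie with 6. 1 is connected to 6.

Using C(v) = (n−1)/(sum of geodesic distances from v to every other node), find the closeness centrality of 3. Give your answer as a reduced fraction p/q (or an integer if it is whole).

Distances from 3: 1:1, 2:2, 4:2, 5:2, 6:1, 7:2, 8:2, 9:2. Sum = 14.
n = 9, so closeness = 8/14 = 4/7.

4/7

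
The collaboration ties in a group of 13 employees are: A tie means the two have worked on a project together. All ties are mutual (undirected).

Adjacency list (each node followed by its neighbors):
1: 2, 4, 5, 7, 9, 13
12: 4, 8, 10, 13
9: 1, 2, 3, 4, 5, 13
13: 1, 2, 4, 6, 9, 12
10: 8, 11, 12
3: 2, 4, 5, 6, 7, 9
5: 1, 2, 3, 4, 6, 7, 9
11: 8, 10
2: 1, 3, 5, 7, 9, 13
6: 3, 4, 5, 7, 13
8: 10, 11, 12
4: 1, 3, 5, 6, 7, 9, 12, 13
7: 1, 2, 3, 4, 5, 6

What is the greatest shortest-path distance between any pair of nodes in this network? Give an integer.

Eccentricity of each node (its greatest distance to any other): 1:4, 2:4, 3:4, 4:3, 5:4, 6:4, 7:4, 8:3, 9:4, 10:3, 11:4, 12:2, 13:3.
The maximum eccentricity is 4, realized for instance by the pair 11–2 via 11 – 10 – 12 – 13 – 2. So the diameter is 4.

4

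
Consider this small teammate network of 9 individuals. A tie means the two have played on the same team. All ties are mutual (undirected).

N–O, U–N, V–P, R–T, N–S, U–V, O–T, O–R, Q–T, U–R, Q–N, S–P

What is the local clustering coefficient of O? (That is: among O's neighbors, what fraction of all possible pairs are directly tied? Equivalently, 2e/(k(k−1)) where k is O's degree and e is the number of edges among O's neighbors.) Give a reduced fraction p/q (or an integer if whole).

O's neighbors: N, R, and T (k = 3).
Possible neighbor pairs: C(3,2) = 3. Edges among them: R–T → e = 1.
Clustering(O) = 1/3.

1/3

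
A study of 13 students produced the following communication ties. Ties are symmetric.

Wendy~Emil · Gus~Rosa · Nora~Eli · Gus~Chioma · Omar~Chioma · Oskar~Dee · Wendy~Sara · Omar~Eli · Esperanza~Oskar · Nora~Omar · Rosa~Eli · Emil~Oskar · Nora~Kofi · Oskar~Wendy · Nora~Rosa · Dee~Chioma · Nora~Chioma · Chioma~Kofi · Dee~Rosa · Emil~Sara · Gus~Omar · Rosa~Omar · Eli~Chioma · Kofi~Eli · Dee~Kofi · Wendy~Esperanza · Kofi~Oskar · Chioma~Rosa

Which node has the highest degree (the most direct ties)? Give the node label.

Chioma

Degrees — Chioma:7, Dee:4, Eli:5, Emil:3, Esperanza:2, Gus:3, Kofi:5, Nora:5, Omar:5, Oskar:5, Rosa:6, Sara:2, Wendy:4.
The maximum is 7, attained only by Chioma.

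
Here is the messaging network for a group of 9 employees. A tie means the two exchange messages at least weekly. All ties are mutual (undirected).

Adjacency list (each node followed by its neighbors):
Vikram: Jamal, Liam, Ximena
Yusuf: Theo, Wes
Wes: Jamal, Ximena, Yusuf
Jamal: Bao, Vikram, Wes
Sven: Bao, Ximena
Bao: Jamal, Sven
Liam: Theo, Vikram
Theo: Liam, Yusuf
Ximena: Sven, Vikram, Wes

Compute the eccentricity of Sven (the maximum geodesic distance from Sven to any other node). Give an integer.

Distances from Sven: Bao:1, Jamal:2, Liam:3, Theo:4, Vikram:2, Wes:2, Ximena:1, Yusuf:3.
The largest is 4 (to Theo), so the eccentricity of Sven is 4.

4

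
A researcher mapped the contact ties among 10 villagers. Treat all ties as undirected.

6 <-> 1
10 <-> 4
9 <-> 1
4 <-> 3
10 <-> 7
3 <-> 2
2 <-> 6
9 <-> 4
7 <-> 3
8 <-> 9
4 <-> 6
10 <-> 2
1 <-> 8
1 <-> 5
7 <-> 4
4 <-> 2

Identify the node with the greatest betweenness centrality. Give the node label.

4

Unnormalized betweenness of each node: 1:10, 2:8/3, 3:1/3, 4:46/3, 5:0, 6:43/6, 7:1/3, 8:0, 9:47/6, 10:1/3.
4 has the largest value, 46/3, making it the main broker — the node through which the most shortest paths run.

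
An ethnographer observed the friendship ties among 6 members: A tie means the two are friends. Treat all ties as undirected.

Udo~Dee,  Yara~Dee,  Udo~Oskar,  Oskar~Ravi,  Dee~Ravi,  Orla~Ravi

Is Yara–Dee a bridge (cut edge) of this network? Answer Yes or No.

Without the Yara–Dee edge there is no alternate route between Yara and Dee, so the network disconnects. It is a bridge.

Yes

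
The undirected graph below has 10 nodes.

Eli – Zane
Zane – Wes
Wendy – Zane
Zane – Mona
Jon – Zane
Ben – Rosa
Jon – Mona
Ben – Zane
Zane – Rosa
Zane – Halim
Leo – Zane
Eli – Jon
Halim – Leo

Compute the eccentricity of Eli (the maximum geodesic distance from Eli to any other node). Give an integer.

Distances from Eli: Ben:2, Halim:2, Jon:1, Leo:2, Mona:2, Rosa:2, Wendy:2, Wes:2, Zane:1.
The largest is 2 (to Ben, Leo, Halim, Wes, Wendy, Mona, and Rosa), so the eccentricity of Eli is 2.

2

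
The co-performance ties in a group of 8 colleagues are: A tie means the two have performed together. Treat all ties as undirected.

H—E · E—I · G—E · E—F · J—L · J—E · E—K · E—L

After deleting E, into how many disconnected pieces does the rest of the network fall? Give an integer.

Without E, the remaining ties split the others into: {J, L}; {G}; {F}; {H}; {I}; {K}.
That's 6 separate components.

6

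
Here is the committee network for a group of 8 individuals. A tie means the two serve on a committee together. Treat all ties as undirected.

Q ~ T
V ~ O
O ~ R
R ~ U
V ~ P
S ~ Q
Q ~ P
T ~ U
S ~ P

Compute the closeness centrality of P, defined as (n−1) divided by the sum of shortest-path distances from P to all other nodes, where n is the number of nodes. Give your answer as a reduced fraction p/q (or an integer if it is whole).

Distances from P: O:2, Q:1, R:3, S:1, T:2, U:3, V:1. Sum = 13.
n = 8, so closeness = 7/13.

7/13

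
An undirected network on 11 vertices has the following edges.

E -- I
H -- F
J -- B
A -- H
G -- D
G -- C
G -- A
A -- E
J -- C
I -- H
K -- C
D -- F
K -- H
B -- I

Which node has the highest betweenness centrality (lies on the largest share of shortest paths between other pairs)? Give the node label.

H

Unnormalized betweenness of each node: A:13/2, B:10/3, C:26/3, D:11/6, E:3/2, F:3, G:53/6, H:41/3, I:25/3, J:7/2, K:17/6.
H has the largest value, 41/3, making it the main broker — the node through which the most shortest paths run.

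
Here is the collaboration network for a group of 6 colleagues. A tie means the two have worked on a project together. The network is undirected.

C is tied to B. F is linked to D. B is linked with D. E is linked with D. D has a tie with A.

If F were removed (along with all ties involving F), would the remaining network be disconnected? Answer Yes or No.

No

Even without F, every remaining node can still reach every other (the residual graph is connected), so F is not a cut vertex.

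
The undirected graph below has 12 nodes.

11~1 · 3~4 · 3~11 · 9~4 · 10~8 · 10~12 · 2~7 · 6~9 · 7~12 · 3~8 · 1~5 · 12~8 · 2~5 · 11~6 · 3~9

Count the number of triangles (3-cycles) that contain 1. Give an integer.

0

1's neighbors are 5 and 11, but none of them are tied to each other, so no triangle contains 1.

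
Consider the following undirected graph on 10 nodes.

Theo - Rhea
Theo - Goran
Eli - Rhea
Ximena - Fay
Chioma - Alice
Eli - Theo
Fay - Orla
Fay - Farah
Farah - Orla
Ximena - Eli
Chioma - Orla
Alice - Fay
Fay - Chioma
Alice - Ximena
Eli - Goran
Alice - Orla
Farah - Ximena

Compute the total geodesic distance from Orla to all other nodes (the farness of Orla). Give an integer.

21

Distances from Orla: Alice:1, Chioma:1, Eli:3, Farah:1, Fay:1, Goran:4, Rhea:4, Theo:4, Ximena:2.
Sum = 1 + 1 + 3 + 1 + 1 + 4 + 4 + 4 + 2 = 21.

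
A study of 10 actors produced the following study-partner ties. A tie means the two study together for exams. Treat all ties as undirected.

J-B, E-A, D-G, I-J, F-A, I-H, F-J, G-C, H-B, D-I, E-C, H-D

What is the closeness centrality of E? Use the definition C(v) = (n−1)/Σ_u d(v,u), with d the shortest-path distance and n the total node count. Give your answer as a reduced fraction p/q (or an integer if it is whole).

3/8

Distances from E: A:1, B:4, C:1, D:3, F:2, G:2, H:4, I:4, J:3. Sum = 24.
n = 10, so closeness = 9/24 = 3/8.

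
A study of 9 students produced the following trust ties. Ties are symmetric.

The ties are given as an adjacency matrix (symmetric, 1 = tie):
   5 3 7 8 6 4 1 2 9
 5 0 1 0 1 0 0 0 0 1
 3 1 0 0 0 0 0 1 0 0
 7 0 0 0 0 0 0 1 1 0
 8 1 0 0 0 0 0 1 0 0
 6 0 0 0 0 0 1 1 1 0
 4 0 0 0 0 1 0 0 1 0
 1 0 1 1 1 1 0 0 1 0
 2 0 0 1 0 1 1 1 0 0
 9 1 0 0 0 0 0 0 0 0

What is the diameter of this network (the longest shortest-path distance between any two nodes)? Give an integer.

5

Eccentricity of each node (its greatest distance to any other): 1:3, 2:4, 3:3, 4:5, 5:4, 6:4, 7:4, 8:3, 9:5.
The maximum eccentricity is 5, realized for instance by the pair 4–9 via 4 – 6 – 1 – 3 – 5 – 9. So the diameter is 5.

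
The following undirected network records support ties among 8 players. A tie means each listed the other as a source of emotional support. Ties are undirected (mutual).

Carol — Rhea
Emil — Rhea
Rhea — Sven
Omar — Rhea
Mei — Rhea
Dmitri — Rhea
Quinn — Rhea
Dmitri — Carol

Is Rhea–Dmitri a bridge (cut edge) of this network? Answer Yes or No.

No

Even without that edge, Rhea still reaches Dmitri via Rhea – Carol – Dmitri, so the network stays connected. Not a bridge.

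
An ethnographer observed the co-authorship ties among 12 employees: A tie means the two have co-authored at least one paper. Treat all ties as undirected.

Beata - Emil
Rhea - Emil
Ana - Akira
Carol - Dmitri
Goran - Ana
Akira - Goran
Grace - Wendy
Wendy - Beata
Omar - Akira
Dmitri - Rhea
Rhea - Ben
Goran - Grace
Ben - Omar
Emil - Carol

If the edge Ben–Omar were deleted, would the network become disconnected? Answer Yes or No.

No

Even without that edge, Ben still reaches Omar via Ben – Rhea – Emil – Beata – Wendy – Grace – Goran – Akira – Omar, so the network stays connected. Not a bridge.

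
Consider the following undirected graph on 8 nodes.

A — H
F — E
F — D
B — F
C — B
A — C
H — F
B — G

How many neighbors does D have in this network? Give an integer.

D is directly tied to F. That is 1 neighbor, so the degree of D is 1.

1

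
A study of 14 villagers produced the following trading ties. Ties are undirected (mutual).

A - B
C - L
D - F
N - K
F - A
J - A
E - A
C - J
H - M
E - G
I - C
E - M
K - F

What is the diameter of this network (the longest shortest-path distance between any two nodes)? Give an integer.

6

Eccentricity of each node (its greatest distance to any other): A:3, B:4, C:5, D:5, E:4, F:4, G:5, H:6, I:6, J:4, K:5, L:6, M:5, N:6.
The maximum eccentricity is 6, realized for instance by the pair I–N via I – C – J – A – F – K – N. So the diameter is 6.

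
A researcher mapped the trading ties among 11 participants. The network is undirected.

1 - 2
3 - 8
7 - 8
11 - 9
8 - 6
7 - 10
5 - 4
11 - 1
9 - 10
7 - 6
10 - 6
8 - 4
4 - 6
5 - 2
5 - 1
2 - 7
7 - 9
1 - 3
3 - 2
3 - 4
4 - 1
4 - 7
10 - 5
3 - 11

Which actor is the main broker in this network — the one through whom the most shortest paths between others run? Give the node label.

7

Unnormalized betweenness of each node: 1:521/180, 2:31/18, 3:73/20, 4:86/15, 5:29/12, 6:19/18, 7:427/60, 8:113/90, 9:113/45, 10:38/15, 11:19/9.
7 has the largest value, 427/60, making it the main broker — the node through which the most shortest paths run.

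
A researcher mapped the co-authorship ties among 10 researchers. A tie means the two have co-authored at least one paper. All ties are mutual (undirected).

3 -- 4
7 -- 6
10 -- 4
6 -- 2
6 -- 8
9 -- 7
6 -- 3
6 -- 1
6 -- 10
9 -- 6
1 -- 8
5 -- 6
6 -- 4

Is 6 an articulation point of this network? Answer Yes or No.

Yes

Removing 6 leaves {7 and 9} with no path to {3, 4, and 10}, so the network splits into 5 components. 6 is a cut vertex.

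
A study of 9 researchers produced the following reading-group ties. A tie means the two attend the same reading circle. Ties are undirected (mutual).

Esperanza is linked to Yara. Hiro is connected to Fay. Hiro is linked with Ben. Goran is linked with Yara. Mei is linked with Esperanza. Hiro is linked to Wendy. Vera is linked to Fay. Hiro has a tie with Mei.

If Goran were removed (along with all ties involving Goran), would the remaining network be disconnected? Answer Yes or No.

Even without Goran, every remaining node can still reach every other (the residual graph is connected), so Goran is not a cut vertex.

No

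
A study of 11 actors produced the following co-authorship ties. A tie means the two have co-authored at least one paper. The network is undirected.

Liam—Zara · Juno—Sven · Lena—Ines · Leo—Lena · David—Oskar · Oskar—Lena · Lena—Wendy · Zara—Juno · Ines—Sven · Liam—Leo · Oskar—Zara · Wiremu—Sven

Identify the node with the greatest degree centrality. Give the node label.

Lena

Degrees — David:1, Ines:2, Juno:2, Lena:4, Leo:2, Liam:2, Oskar:3, Sven:3, Wendy:1, Wiremu:1, Zara:3.
The maximum is 4, attained only by Lena.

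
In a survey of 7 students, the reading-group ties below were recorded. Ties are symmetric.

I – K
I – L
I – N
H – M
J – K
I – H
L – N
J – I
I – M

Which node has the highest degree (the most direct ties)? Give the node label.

Degrees — H:2, I:6, J:2, K:2, L:2, M:2, N:2.
The maximum is 6, attained only by I.

I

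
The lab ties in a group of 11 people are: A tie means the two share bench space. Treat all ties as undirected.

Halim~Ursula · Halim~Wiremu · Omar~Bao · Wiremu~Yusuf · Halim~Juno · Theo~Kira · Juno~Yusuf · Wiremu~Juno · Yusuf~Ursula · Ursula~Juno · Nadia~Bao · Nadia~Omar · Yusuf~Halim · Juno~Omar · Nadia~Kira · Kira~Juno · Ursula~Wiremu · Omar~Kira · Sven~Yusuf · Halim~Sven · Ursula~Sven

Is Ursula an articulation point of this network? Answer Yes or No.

No

Even without Ursula, every remaining node can still reach every other (the residual graph is connected), so Ursula is not a cut vertex.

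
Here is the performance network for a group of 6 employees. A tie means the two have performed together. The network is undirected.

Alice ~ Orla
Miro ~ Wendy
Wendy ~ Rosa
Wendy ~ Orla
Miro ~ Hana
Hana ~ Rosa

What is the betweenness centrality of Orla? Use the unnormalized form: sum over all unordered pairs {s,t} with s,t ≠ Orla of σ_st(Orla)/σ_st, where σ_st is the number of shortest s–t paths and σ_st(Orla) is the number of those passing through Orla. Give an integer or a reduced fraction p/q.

4

Pairs whose geodesics pass through Orla — Miro–Alice: 1; Alice–Rosa: 1; Alice–Hana: 2/2; Alice–Wendy: 1.
All other pairs contribute 0.
Summing the contributions gives betweenness(Orla) = 4.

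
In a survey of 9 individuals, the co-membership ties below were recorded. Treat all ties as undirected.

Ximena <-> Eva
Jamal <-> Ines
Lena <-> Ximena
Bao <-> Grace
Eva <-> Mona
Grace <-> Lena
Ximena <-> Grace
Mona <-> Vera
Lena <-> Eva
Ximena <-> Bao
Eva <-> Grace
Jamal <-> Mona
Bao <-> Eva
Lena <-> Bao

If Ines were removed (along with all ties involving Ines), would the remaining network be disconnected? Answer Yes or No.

Even without Ines, every remaining node can still reach every other (the residual graph is connected), so Ines is not a cut vertex.

No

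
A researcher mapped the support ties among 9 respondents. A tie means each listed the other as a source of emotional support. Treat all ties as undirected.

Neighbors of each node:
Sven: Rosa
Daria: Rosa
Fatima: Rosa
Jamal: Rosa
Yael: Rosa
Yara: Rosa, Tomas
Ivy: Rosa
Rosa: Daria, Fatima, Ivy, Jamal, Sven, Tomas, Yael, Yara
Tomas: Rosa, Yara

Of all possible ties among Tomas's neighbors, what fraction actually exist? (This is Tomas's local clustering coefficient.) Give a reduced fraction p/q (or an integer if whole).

1

Tomas's neighbors: Rosa and Yara (k = 2).
Possible neighbor pairs: C(2,2) = 1. Edges among them: Rosa–Yara → e = 1.
Clustering(Tomas) = 1/1.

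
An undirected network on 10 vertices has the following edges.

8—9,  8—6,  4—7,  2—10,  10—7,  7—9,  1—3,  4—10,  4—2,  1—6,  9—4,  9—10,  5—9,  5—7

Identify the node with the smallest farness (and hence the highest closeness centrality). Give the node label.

9

Farness (sum of distances to all others) for each node — 1:28, 2:27, 3:36, 4:20, 5:23, 6:22, 7:20, 8:18, 9:16, 10:20.
The smallest farness is 16, for 9, so 9 has the highest closeness.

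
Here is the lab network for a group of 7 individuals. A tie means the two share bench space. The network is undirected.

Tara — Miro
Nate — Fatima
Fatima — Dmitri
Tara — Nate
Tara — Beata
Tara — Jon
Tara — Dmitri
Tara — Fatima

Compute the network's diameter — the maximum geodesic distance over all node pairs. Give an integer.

Eccentricity of each node (its greatest distance to any other): Beata:2, Dmitri:2, Fatima:2, Jon:2, Miro:2, Nate:2, Tara:1.
The maximum eccentricity is 2, realized for instance by the pair Miro–Dmitri via Miro – Tara – Dmitri. So the diameter is 2.

2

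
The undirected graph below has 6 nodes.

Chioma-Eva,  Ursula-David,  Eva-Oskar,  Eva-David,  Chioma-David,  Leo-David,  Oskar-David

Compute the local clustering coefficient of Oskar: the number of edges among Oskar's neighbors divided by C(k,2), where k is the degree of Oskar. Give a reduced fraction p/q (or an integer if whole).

Oskar's neighbors: David and Eva (k = 2).
Possible neighbor pairs: C(2,2) = 1. Edges among them: David–Eva → e = 1.
Clustering(Oskar) = 1/1.

1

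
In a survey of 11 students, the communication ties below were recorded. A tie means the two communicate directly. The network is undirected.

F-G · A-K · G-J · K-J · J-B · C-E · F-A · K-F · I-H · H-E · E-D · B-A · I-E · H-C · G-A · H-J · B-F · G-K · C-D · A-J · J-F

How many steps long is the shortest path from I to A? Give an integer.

One shortest route is I – H – J – A, which uses 3 edges, and at distance 2 from I we only reach {C, D, J}, which does not include A. So d(I,A) = 3.

3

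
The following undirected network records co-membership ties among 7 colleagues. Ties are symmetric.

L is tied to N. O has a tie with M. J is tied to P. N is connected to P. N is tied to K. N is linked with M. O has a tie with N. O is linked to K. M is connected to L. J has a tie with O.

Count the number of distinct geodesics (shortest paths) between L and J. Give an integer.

The shortest distance is 3. The length-3 paths are: L–N–P–J; L–M–O–J; L–N–O–J.
That gives 3 distinct shortest paths.

3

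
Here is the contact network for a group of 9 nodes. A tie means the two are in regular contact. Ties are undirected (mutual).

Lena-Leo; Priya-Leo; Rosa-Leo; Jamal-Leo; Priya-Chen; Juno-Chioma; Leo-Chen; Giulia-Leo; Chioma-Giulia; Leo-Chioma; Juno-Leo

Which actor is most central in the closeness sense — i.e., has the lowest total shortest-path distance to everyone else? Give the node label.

Leo

Farness (sum of distances to all others) for each node — Chen:14, Chioma:13, Giulia:14, Jamal:15, Juno:14, Lena:15, Leo:8, Priya:14, Rosa:15.
The smallest farness is 8, for Leo, so Leo has the highest closeness.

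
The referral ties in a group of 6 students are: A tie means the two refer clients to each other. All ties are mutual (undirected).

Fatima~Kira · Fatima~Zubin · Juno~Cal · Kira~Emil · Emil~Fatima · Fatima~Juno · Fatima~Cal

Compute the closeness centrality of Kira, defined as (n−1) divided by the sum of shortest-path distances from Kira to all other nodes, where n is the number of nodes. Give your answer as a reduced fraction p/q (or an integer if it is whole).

5/8

Distances from Kira: Cal:2, Emil:1, Fatima:1, Juno:2, Zubin:2. Sum = 8.
n = 6, so closeness = 5/8.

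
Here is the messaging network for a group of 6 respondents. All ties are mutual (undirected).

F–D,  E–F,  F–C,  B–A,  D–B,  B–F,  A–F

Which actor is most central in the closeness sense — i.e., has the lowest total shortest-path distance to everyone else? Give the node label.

Farness (sum of distances to all others) for each node — A:8, B:7, C:9, D:8, E:9, F:5.
The smallest farness is 5, for F, so F has the highest closeness.

F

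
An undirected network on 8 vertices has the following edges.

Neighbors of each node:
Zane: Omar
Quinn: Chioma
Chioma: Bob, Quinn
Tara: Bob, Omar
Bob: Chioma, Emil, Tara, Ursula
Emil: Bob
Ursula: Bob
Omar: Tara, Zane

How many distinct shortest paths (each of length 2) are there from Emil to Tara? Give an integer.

1

The shortest distance is 2, and the only length-2 path is Emil–Bob–Tara. So there is exactly 1 shortest path.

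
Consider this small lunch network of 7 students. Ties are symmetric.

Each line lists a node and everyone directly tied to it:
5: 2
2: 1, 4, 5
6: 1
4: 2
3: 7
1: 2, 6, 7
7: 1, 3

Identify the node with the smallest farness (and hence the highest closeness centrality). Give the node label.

1

Farness (sum of distances to all others) for each node — 1:9, 2:10, 3:17, 4:15, 5:15, 6:14, 7:12.
The smallest farness is 9, for 1, so 1 has the highest closeness.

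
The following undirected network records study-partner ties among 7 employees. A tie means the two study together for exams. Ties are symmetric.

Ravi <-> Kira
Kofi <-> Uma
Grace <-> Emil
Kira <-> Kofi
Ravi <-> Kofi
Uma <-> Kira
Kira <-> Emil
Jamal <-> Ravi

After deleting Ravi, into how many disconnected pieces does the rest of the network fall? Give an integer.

2

Without Ravi, the remaining ties split the others into: {Emil, Grace, Kira, Kofi, Uma}; {Jamal}.
That's 2 separate components.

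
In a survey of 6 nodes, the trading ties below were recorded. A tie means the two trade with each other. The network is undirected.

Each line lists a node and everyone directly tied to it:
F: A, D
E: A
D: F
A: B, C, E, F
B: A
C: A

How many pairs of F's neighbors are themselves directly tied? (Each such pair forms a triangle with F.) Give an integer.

0

F's neighbors are A and D, but none of them are tied to each other, so no triangle contains F.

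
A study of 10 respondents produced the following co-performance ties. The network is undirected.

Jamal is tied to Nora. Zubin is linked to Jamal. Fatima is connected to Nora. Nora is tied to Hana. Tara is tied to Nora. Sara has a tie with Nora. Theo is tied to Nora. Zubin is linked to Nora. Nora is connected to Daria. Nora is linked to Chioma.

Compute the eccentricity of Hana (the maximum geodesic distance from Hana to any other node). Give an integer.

Distances from Hana: Chioma:2, Daria:2, Fatima:2, Jamal:2, Nora:1, Sara:2, Tara:2, Theo:2, Zubin:2.
The largest is 2 (to Jamal, Zubin, Sara, Daria, Tara, Theo, Fatima, and Chioma), so the eccentricity of Hana is 2.

2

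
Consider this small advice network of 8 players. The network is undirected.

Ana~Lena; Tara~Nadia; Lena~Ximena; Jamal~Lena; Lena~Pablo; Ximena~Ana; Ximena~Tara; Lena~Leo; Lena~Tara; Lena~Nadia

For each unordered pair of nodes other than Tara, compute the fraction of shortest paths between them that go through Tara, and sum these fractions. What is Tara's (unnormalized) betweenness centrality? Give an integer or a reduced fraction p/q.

Pairs whose geodesics pass through Tara — Nadia–Ximena: 1/2.
All other pairs contribute 0.
Summing the contributions gives betweenness(Tara) = 1/2.

1/2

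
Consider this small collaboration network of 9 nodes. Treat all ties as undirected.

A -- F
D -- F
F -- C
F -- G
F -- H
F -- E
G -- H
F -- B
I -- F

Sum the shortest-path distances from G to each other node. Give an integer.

14

Distances from G: A:2, B:2, C:2, D:2, E:2, F:1, H:1, I:2.
Sum = 2 + 2 + 2 + 2 + 2 + 1 + 1 + 2 = 14.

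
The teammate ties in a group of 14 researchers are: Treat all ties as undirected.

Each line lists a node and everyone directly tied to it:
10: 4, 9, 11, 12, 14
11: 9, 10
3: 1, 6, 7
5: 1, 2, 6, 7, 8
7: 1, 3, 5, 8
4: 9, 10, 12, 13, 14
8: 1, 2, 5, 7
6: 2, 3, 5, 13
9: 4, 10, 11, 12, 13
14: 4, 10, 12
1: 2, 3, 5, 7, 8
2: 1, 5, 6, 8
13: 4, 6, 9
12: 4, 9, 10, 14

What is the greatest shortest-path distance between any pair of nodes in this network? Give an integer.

5

Eccentricity of each node (its greatest distance to any other): 1:5, 2:4, 3:4, 4:4, 5:4, 6:3, 7:5, 8:5, 9:4, 10:5, 11:5, 12:5, 13:3, 14:5.
The maximum eccentricity is 5, realized for instance by the pair 12–1 via 12 – 4 – 13 – 6 – 3 – 1. So the diameter is 5.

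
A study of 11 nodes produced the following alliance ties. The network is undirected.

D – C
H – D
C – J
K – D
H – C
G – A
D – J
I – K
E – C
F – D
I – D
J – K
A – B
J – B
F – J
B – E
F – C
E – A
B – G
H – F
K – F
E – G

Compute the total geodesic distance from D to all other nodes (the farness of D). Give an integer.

Distances from D: A:3, B:2, C:1, E:2, F:1, G:3, H:1, I:1, J:1, K:1.
Sum = 3 + 2 + 1 + 2 + 1 + 3 + 1 + 1 + 1 + 1 = 16.

16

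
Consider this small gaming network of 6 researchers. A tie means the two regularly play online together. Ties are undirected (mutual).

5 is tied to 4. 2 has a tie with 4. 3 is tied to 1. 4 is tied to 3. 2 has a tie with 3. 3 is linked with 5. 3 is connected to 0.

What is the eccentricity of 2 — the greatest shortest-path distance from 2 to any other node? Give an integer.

2

Distances from 2: 0:2, 1:2, 3:1, 4:1, 5:2.
The largest is 2 (to 5, 1, and 0), so the eccentricity of 2 is 2.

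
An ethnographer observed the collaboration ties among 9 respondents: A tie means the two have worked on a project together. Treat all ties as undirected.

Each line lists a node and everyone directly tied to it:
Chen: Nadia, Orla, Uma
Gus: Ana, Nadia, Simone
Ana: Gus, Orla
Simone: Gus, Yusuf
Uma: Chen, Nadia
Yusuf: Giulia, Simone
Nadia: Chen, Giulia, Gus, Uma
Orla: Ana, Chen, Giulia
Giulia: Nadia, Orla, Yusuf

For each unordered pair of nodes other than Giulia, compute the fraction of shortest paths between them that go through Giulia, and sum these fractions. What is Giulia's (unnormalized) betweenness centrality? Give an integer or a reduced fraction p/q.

Pairs whose geodesics pass through Giulia — Chen–Yusuf: 2/2; Uma–Yusuf: 1; Nadia–Yusuf: 1; Nadia–Orla: 1/2; Yusuf–Ana: 1/2; Yusuf–Orla: 1; Simone–Orla: 1/2.
All other pairs contribute 0.
Summing the contributions gives betweenness(Giulia) = 11/2.

11/2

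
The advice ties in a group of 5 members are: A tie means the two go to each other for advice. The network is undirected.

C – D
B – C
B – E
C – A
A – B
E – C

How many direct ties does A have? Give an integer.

A is directly tied to B and C. That is 2 neighbors, so the degree of A is 2.

2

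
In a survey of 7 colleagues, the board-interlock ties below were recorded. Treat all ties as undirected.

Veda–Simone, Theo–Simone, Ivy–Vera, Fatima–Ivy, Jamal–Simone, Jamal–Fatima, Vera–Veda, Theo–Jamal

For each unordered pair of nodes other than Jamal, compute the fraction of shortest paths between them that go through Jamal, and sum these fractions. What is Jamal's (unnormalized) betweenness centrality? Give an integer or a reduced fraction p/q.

Pairs whose geodesics pass through Jamal — Fatima–Veda: 1/2; Fatima–Simone: 1; Fatima–Theo: 1; Ivy–Simone: 1/2; Ivy–Theo: 1.
All other pairs contribute 0.
Summing the contributions gives betweenness(Jamal) = 4.

4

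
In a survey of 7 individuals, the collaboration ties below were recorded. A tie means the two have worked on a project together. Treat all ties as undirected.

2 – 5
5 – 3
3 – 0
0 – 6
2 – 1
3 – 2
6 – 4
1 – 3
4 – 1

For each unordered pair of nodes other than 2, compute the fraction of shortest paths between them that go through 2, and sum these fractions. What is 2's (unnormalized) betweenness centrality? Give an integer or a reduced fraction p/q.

Pairs whose geodesics pass through 2 — 4–5: 1/2; 1–5: 1/2.
All other pairs contribute 0.
Summing the contributions gives betweenness(2) = 1.

1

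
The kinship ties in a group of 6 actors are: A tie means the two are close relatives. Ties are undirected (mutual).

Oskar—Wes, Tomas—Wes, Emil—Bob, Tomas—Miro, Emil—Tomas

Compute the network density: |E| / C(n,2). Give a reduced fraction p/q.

There are 5 edges and 6 nodes, so the maximum possible is C(6,2) = 15.
Density = 5/15 = 1/3.

1/3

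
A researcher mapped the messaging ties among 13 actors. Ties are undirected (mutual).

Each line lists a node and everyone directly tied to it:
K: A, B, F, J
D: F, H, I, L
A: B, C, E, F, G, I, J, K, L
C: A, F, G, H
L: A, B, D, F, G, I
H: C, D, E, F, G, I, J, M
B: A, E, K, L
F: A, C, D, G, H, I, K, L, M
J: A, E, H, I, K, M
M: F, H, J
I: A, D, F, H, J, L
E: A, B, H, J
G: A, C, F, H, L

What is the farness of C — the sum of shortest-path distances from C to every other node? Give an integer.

20

Distances from C: A:1, B:2, D:2, E:2, F:1, G:1, H:1, I:2, J:2, K:2, L:2, M:2.
Sum = 1 + 2 + 2 + 2 + 1 + 1 + 1 + 2 + 2 + 2 + 2 + 2 = 20.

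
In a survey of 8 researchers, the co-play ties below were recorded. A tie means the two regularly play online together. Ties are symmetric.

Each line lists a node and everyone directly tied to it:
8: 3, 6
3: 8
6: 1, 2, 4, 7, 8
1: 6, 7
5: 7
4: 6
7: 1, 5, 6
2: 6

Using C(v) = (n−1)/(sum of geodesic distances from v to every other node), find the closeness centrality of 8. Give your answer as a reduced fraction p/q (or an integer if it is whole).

7/13

Distances from 8: 1:2, 2:2, 3:1, 4:2, 5:3, 6:1, 7:2. Sum = 13.
n = 8, so closeness = 7/13.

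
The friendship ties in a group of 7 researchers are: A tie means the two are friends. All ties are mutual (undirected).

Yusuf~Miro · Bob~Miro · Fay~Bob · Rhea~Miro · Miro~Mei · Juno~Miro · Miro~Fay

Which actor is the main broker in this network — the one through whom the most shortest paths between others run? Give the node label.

Unnormalized betweenness of each node: Bob:0, Fay:0, Juno:0, Mei:0, Miro:14, Rhea:0, Yusuf:0.
Miro has the largest value, 14, making it the main broker — the node through which the most shortest paths run.

Miro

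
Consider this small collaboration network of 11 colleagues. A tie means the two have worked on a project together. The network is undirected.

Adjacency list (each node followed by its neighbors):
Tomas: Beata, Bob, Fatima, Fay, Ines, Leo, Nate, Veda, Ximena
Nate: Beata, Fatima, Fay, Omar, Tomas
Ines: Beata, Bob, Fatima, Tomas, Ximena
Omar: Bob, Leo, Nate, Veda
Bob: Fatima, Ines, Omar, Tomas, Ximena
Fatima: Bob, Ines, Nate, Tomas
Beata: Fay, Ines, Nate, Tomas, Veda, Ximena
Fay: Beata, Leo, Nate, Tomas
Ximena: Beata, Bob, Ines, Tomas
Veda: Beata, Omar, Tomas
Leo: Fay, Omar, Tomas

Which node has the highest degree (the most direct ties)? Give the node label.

Degrees — Beata:6, Bob:5, Fatima:4, Fay:4, Ines:5, Leo:3, Nate:5, Omar:4, Tomas:9, Veda:3, Ximena:4.
The maximum is 9, attained only by Tomas.

Tomas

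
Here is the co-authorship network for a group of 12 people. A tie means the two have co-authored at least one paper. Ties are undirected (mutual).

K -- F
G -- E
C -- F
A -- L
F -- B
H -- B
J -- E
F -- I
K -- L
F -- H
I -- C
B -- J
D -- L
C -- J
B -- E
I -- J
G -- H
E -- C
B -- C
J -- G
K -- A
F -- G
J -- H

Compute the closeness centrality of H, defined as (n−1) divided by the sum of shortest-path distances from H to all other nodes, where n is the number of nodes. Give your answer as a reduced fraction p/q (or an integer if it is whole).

1/2

Distances from H: A:3, B:1, C:2, D:4, E:2, F:1, G:1, I:2, J:1, K:2, L:3. Sum = 22.
n = 12, so closeness = 11/22 = 1/2.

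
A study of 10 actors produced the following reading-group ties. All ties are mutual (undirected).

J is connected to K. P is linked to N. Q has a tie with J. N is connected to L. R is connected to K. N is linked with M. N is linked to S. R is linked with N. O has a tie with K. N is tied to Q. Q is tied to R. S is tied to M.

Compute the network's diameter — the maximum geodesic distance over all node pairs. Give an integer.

Eccentricity of each node (its greatest distance to any other): J:3, K:3, L:4, M:4, N:3, O:4, P:4, Q:3, R:2, S:4.
The maximum eccentricity is 4, realized for instance by the pair S–O via S – N – R – K – O. So the diameter is 4.

4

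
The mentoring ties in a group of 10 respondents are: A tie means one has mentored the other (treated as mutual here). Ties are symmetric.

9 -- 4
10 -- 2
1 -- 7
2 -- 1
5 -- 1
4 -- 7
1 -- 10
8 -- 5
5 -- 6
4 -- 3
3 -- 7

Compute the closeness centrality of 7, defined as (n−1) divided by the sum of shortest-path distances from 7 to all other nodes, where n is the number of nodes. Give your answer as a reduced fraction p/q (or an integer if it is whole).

Distances from 7: 1:1, 2:2, 3:1, 4:1, 5:2, 6:3, 8:3, 9:2, 10:2. Sum = 17.
n = 10, so closeness = 9/17.

9/17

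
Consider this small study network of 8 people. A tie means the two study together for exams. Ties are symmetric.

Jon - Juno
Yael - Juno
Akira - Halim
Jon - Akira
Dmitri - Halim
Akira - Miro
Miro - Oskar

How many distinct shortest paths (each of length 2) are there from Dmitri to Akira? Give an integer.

The shortest distance is 2, and the only length-2 path is Dmitri–Halim–Akira. So there is exactly 1 shortest path.

1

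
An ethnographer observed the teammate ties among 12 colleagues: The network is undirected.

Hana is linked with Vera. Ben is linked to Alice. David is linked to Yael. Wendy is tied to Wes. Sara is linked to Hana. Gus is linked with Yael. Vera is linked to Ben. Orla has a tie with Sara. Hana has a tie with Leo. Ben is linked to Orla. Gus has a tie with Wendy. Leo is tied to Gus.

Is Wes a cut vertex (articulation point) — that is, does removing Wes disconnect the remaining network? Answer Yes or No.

Even without Wes, every remaining node can still reach every other (the residual graph is connected), so Wes is not a cut vertex.

No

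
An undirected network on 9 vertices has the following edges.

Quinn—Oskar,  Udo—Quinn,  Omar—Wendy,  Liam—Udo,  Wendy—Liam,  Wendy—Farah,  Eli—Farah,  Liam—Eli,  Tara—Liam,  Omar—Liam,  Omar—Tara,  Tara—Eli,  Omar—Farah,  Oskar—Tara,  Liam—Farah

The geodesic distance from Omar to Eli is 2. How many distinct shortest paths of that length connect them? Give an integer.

3

The shortest distance is 2. The length-2 paths are: Omar–Liam–Eli; Omar–Farah–Eli; Omar–Tara–Eli.
That gives 3 distinct shortest paths.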